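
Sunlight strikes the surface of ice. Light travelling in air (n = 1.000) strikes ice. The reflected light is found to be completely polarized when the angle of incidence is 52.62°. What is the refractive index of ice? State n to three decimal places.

n ≈ 1.309

Full polarization of the reflected beam means tan θ_B = n₂/n₁, where n₁ is the incident medium (air).
n₂ = n₁ tan θ_B = 1.000 × tan 52.62° = 1.309.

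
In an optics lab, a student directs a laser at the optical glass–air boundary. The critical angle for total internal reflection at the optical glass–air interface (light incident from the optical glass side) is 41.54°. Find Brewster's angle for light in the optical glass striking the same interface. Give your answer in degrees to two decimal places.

sin θ_c = n₂/n₁, so n₂/n₁ = sin 41.54° = 0.6631.
Brewster: tan θ_B = n₂/n₁ = 0.6631.
θ_B = arctan(0.6631) = 33.55°.

θ_B ≈ 33.55°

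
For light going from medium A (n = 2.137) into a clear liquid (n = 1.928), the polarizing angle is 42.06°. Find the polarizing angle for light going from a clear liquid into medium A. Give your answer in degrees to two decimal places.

θ_B' ≈ 47.94°

tan θ_B' = n₁/n₂ = 1/tan θ_B, so θ_B' = 90° − θ_B.
θ_B' = 90° − 42.06° = 47.94°.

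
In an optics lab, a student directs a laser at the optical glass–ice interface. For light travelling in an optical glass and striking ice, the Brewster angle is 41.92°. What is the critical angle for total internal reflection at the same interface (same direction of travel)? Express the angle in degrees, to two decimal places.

From Brewster, n₂/n₁ = tan θ_B = tan 41.92° = 0.8979.
Then sin θ_c = n₂/n₁ = 0.8979, so θ_c = arcsin 0.8979 = 63.88°.

θ_c ≈ 63.88°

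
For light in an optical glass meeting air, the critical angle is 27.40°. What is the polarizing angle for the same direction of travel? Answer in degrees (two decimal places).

sin θ_c = n₂/n₁, so n₂/n₁ = sin 27.40° = 0.4602.
Brewster: tan θ_B = n₂/n₁ = 0.4602.
θ_B = arctan(0.4602) = 24.71°.

θ_B ≈ 24.71°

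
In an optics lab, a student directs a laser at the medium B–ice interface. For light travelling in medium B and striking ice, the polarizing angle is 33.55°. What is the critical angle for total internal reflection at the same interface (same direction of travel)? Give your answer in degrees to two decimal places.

θ_c ≈ 41.54°

From Brewster, n₂/n₁ = tan θ_B = tan 33.55° = 0.6631.
Then sin θ_c = n₂/n₁ = 0.6631, so θ_c = arcsin 0.6631 = 41.54°.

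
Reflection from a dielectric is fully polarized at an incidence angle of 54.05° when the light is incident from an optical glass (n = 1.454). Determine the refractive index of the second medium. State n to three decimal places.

Brewster's law: tan θ_B = n₂/n₁ (light incident in an optical glass, refracted into a dielectric).
n₂ = n₁ tan θ_B = 1.454 × tan 54.05° = 2.005.

n ≈ 2.005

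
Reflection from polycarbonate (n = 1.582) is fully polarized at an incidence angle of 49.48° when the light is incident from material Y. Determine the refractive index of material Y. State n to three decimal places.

n ≈ 1.352

Brewster's law: tan θ_B = n₂/n₁ (light incident in material Y, refracted into polycarbonate).
n₁ = n₂ / tan θ_B = 1.582 / tan 49.48° = 1.352.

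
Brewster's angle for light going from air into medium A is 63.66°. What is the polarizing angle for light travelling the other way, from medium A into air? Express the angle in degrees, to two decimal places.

Reversing the direction swaps n₁ and n₂, so tan θ_B' = 1/tan θ_B and θ_B' = 90° − θ_B.
Hence θ_B' = 90° − 63.66° = 26.34°.

θ_B' ≈ 26.34°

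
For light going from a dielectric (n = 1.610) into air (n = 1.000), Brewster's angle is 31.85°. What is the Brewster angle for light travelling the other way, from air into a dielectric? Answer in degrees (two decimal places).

tan θ_B' = n₁/n₂ = 1/tan θ_B, so θ_B' = 90° − θ_B.
θ_B' = 90° − 31.85° = 58.15°.

θ_B' ≈ 58.15°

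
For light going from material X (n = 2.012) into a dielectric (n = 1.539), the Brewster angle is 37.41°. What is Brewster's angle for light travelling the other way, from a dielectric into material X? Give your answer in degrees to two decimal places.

θ_B' ≈ 52.59°

The two Brewster angles are complementary: θ_B' = 90° − θ_B = 90° − 37.41° = 52.59°.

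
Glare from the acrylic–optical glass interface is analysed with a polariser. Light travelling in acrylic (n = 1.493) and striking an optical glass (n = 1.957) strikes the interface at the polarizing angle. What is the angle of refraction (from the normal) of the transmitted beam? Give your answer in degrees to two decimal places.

tan θ_B = n₂/n₁ = 1.957/1.493 = 1.3108, so θ_B = 52.66°.
The refracted ray is perpendicular to the reflected ray, so θ_t = 90° − θ_B = 37.34°.

θ_t ≈ 37.34°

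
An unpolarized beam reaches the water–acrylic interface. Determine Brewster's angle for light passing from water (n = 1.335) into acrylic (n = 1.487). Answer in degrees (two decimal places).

Here n₂/n₁ = 1.487/1.335 = 1.1139, and Brewster's law gives tan θ_B = n₂/n₁.
So θ_B = arctan 1.1139 = 48.08°.

θ_B ≈ 48.08°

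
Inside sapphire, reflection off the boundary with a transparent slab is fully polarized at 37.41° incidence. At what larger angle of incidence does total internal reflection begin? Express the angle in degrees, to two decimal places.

θ_c ≈ 49.89°

tan θ_B = n₂/n₁ = tan 37.41° = 0.7648.
Total internal reflection: sin θ_c = n₂/n₁ = 0.7648.
θ_c = arcsin(0.7648) = 49.89°.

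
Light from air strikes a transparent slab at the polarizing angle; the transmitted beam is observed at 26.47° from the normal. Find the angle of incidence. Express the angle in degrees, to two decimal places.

Since the reflected and refracted rays are at right angles at the polarizing angle, θ_B + θ_t = 90°.
θ_B = 90° − 26.47° = 63.53°.

θ_B ≈ 63.53°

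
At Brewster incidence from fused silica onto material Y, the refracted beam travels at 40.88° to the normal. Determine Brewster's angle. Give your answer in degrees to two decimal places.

θ_B ≈ 49.12°

At Brewster's angle the reflected and refracted rays are perpendicular, so θ_B + θ_t = 90°.
θ_B = 90° − 40.88° = 49.12°.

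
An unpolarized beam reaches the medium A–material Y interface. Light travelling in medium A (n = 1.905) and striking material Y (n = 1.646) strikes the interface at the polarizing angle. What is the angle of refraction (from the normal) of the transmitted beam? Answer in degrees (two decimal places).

θ_t ≈ 49.17°

θ_B = arctan(n₂/n₁) = arctan(1.646/1.905) = 40.83°.
Since θ_B + θ_t = 90° at Brewster incidence, θ_t = 90° − 40.83° = 49.17°.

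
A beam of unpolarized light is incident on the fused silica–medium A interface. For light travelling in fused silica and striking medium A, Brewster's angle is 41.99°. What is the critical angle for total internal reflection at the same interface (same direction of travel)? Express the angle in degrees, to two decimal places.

n₂/n₁ = tan 41.99° = 0.9001; the critical angle satisfies sin θ_c = n₂/n₁.
θ_c = arcsin(0.9001) = 64.17°.

θ_c ≈ 64.17°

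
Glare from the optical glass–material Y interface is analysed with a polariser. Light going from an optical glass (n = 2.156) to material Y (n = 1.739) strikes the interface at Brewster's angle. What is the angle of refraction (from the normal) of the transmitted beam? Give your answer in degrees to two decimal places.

θ_t ≈ 51.11°

tan θ_B = n₂/n₁ = 1.739/2.156 = 0.8066, so θ_B = 38.89°.
Since θ_B + θ_t = 90° at Brewster incidence, θ_t = 90° − 38.89° = 51.11°.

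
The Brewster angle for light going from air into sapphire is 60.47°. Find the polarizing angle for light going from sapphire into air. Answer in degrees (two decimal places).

θ_B' ≈ 29.53°

Reversing the direction swaps n₁ and n₂, so tan θ_B' = 1/tan θ_B and θ_B' = 90° − θ_B.
Hence θ_B' = 90° − 60.47° = 29.53°.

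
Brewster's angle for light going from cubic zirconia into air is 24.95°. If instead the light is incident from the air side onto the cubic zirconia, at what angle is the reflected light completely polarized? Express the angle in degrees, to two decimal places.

Reversing the direction swaps n₁ and n₂, so tan θ_B' = 1/tan θ_B and θ_B' = 90° − θ_B.
Hence θ_B' = 90° − 24.95° = 65.05°.

θ_B' ≈ 65.05°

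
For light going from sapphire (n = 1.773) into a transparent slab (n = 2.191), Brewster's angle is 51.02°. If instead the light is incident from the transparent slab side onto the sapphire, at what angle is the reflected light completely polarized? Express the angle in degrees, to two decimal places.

θ_B' ≈ 38.98°

tan θ_B' = n₁/n₂ = 1/tan θ_B, so θ_B' = 90° − θ_B.
θ_B' = 90° − 51.02° = 38.98°.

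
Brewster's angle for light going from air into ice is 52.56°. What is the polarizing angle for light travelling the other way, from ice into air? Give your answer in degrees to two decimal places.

θ_B' ≈ 37.44°

Reversing the direction swaps n₁ and n₂, so tan θ_B' = 1/tan θ_B and θ_B' = 90° − θ_B.
Hence θ_B' = 90° − 52.56° = 37.44°.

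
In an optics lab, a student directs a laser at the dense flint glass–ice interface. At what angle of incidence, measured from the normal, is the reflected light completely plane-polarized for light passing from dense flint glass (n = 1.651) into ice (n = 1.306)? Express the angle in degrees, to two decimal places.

θ_B ≈ 38.35°

tan θ_B = n₂/n₁ = 1.306/1.651 = 0.7910.
So θ_B = arctan 0.7910 = 38.35°.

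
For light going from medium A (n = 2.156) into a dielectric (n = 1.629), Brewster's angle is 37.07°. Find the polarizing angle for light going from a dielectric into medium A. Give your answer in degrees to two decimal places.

tan θ_B' = n₁/n₂ = 1/tan θ_B, so θ_B' = 90° − θ_B.
θ_B' = 90° − 37.07° = 52.93°.

θ_B' ≈ 52.93°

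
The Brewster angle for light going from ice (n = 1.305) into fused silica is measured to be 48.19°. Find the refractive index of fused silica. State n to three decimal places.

At the Brewster angle, tan θ_B = n₂/n₁ with n₁ on the incident side (ice) and n₂ on the transmitted side (fused silica).
n₂ = n₁ tan θ_B = 1.305 × tan 48.19° = 1.459.

n ≈ 1.459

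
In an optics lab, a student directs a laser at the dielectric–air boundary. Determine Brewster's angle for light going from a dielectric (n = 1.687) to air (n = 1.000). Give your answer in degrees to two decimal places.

tan θ_B = n₂/n₁ = 1.000/1.687 = 0.5928. Taking the arctangent, θ_B = 30.66°.

θ_B ≈ 30.66°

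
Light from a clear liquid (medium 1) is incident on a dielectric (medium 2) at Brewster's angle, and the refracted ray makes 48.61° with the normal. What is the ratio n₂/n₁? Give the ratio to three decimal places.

θ_B + θ_t = 90°, so θ_B = 90° − 48.61° = 41.39°.
Then n₂/n₁ = tan θ_B = tan 41.39° = 0.881.

n₂/n₁ ≈ 0.881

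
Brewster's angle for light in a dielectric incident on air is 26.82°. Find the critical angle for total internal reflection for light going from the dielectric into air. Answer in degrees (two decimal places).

θ_c ≈ 30.37°

From Brewster, n₂/n₁ = tan θ_B = tan 26.82° = 0.5056.
Then sin θ_c = n₂/n₁ = 0.5056, so θ_c = arcsin 0.5056 = 30.37°.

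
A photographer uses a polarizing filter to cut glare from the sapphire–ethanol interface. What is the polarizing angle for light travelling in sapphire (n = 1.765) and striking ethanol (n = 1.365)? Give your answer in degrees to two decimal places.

θ_B ≈ 37.72°

The reflected p-component vanishes when tan θ_B = n₂/n₁.
tan θ_B = n₂/n₁ = 1.365/1.765 = 0.7734. Taking the arctangent, θ_B = 37.72°.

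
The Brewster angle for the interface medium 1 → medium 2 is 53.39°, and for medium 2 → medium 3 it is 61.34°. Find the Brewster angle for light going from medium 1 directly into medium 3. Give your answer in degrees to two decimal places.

θ_B ≈ 67.90°

n₂/n₁ = tan 53.39° = 1.3460 and n₃/n₂ = tan 61.34° = 1.8296.
Multiplying, n₃/n₁ = 1.3460 × 1.8296 = 2.4626, and θ_B(1→3) = arctan 2.4626 = 67.90°.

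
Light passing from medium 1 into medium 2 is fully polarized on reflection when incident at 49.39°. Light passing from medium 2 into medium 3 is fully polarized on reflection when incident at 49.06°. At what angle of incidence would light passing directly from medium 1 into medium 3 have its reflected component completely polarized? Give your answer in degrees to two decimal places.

n₂/n₁ = tan 49.39° = 1.1663 and n₃/n₂ = tan 49.06° = 1.1528.
So n₃/n₁ = (n₂/n₁)(n₃/n₂) = 1.1663 × 1.1528 = 1.3445.
θ_B(1→3) = arctan(1.3445) = 53.36°.

θ_B ≈ 53.36°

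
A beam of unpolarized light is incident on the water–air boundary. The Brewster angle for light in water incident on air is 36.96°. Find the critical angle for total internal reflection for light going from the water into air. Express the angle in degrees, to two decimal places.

n₂/n₁ = tan 36.96° = 0.7525; the critical angle satisfies sin θ_c = n₂/n₁.
θ_c = arcsin(0.7525) = 48.80°.

θ_c ≈ 48.80°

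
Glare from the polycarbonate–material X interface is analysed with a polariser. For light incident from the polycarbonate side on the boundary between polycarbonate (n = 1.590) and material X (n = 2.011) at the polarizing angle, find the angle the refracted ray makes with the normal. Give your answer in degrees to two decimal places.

tan θ_B = n₂/n₁ = 2.011/1.590 = 1.2648, so θ_B = 51.67°.
The refracted ray is perpendicular to the reflected ray, so θ_t = 90° − θ_B = 38.33°.

θ_t ≈ 38.33°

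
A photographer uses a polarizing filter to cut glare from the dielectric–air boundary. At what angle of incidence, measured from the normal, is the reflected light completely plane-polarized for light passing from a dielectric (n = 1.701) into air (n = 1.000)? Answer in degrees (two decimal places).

tan θ_B = n₂/n₁ = 1.000/1.701 = 0.5879.
So θ_B = arctan 0.5879 = 30.45°.

θ_B ≈ 30.45°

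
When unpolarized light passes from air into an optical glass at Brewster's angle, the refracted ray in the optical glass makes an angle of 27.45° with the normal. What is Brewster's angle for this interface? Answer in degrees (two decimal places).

Since the reflected and refracted rays are at right angles at the polarizing angle, θ_B + θ_t = 90°.
θ_B = 90° − 27.45° = 62.55°.

θ_B ≈ 62.55°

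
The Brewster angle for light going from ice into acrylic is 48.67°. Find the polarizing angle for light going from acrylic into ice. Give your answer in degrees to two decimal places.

Reversing the direction swaps n₁ and n₂, so tan θ_B' = 1/tan θ_B and θ_B' = 90° − θ_B.
Hence θ_B' = 90° − 48.67° = 41.33°.

θ_B' ≈ 41.33°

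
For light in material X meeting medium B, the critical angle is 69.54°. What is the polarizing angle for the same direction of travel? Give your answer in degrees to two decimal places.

θ_B ≈ 43.13°

sin θ_c = n₂/n₁, so n₂/n₁ = sin 69.54° = 0.9369.
Brewster: tan θ_B = n₂/n₁ = 0.9369.
θ_B = arctan(0.9369) = 43.13°.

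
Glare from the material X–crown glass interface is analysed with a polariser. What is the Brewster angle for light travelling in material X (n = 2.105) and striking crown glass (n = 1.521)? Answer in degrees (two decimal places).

θ_B ≈ 35.85°

Here n₂/n₁ = 1.521/2.105 = 0.7226, and Brewster's law gives tan θ_B = n₂/n₁.
θ_B = arctan(0.7226) = 35.85°.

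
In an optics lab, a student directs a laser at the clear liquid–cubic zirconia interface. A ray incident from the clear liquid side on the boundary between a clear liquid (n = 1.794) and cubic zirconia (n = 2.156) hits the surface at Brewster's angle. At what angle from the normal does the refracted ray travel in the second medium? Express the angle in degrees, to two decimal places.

θ_B = arctan(n₂/n₁) = arctan(2.156/1.794) = 50.24°.
At Brewster's angle the reflected and refracted rays are perpendicular, so θ_t = 90° − θ_B = 90° − 50.24° = 39.76°.

θ_t ≈ 39.76°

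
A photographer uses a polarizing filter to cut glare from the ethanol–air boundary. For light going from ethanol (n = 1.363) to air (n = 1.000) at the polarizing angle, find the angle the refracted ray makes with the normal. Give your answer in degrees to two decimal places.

tan θ_B = n₂/n₁ = 1.000/1.363 = 0.7337, so θ_B = 36.27°.
At Brewster's angle the reflected and refracted rays are perpendicular, so θ_t = 90° − θ_B = 90° − 36.27° = 53.73°.

θ_t ≈ 53.73°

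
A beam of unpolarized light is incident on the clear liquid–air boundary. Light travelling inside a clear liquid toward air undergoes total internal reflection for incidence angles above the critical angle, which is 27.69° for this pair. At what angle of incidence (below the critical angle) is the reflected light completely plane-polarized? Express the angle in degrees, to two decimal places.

At the critical angle sin θ_c = n₂/n₁, giving n₂/n₁ = sin 27.69° = 0.4647.
Then tan θ_B = n₂/n₁ = 0.4647, so θ_B = arctan 0.4647 = 24.92°.

θ_B ≈ 24.92°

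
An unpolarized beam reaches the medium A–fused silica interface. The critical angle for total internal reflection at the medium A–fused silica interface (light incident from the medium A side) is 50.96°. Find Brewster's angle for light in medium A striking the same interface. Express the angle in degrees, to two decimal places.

n₂/n₁ = sin θ_c = sin 50.96° = 0.7767.
tan θ_B equals the same ratio, so θ_B = arctan(0.7767) = 37.84°.

θ_B ≈ 37.84°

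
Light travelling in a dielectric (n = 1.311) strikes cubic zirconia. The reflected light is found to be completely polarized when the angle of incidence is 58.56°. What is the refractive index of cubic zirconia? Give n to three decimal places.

Full polarization of the reflected beam means tan θ_B = n₂/n₁, where n₁ is the incident medium (a dielectric).
n₂ = n₁ tan θ_B = 1.311 × tan 58.56° = 2.144.

n ≈ 2.144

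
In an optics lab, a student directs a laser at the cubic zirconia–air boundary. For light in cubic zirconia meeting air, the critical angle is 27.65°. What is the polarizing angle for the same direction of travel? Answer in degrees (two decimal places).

θ_B ≈ 24.89°

n₂/n₁ = sin θ_c = sin 27.65° = 0.4641.
tan θ_B equals the same ratio, so θ_B = arctan(0.4641) = 24.89°.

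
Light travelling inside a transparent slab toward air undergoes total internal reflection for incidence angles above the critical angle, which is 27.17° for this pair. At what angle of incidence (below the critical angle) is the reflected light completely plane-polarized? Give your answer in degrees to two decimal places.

n₂/n₁ = sin θ_c = sin 27.17° = 0.4566.
tan θ_B equals the same ratio, so θ_B = arctan(0.4566) = 24.54°.

θ_B ≈ 24.54°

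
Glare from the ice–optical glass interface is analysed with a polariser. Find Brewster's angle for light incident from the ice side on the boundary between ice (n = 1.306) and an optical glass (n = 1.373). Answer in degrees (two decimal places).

θ_B ≈ 46.43°

Here n₂/n₁ = 1.373/1.306 = 1.0513, and Brewster's law gives tan θ_B = n₂/n₁.
θ_B = arctan(1.0513) = 46.43°.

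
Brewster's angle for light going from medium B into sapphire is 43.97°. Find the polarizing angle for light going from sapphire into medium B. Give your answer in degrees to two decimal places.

Reversing the direction swaps n₁ and n₂, so tan θ_B' = 1/tan θ_B and θ_B' = 90° − θ_B.
Hence θ_B' = 90° − 43.97° = 46.03°.

θ_B' ≈ 46.03°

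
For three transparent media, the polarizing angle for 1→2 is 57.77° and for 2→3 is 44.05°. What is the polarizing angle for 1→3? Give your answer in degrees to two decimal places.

tan θ_B(1→2) = n₂/n₁ = tan 57.77° = 1.5861.
tan θ_B(2→3) = n₃/n₂ = tan 44.05° = 0.9674.
n₃/n₁ = 1.5344. Then tan θ_B(1→3) = n₃/n₁, so θ_B(1→3) = arctan(1.5344) = 56.91°.

θ_B ≈ 56.91°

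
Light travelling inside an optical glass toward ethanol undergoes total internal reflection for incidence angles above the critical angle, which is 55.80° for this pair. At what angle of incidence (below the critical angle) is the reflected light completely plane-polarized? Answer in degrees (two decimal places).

sin θ_c = n₂/n₁, so n₂/n₁ = sin 55.80° = 0.8271.
Brewster: tan θ_B = n₂/n₁ = 0.8271.
θ_B = arctan(0.8271) = 39.59°.

θ_B ≈ 39.59°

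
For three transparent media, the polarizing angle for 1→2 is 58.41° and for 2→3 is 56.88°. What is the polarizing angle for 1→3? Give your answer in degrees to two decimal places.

θ_B ≈ 68.14°

Each Brewster angle gives a ratio: n₂/n₁ = tan 58.41° = 1.6261, n₃/n₂ = tan 56.88° = 1.5328.
So n₃/n₁ = (n₂/n₁)(n₃/n₂) = 1.6261 × 1.5328 = 2.4925.
θ_B(1→3) = arctan(2.4925) = 68.14°.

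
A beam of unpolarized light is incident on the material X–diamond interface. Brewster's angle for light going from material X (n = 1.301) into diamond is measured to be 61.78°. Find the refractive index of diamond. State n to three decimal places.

At Brewster's angle, tan θ_B = n₂/n₁ with n₁ on the incident side (material X) and n₂ on the transmitted side (diamond).
n₂ = n₁ tan θ_B = 1.301 × tan 61.78° = 2.424.

n ≈ 2.424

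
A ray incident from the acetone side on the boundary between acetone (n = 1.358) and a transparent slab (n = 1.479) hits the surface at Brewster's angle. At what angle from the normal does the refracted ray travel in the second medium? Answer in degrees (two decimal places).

tan θ_B = n₂/n₁ = 1.479/1.358 = 1.0891, so θ_B = 47.44°.
The refracted ray is perpendicular to the reflected ray, so θ_t = 90° − θ_B = 42.56°.

θ_t ≈ 42.56°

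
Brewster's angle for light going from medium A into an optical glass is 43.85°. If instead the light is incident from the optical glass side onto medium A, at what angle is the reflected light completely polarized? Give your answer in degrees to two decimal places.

The two Brewster angles are complementary: θ_B' = 90° − θ_B = 90° − 43.85° = 46.15°.

θ_B' ≈ 46.15°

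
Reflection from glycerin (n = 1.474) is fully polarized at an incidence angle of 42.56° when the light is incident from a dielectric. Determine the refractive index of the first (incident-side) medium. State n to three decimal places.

n ≈ 1.605

Full polarization of the reflected beam means tan θ_B = n₂/n₁, where n₁ is the incident medium (a dielectric).
n₁ = n₂ / tan θ_B = 1.474 / tan 42.56° = 1.605.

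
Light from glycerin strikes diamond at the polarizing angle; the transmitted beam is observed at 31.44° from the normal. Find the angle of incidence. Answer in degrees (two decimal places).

Since the reflected and refracted rays are at right angles at the polarizing angle, θ_B + θ_t = 90°.
θ_B = 90° − 31.44° = 58.56°.

θ_B ≈ 58.56°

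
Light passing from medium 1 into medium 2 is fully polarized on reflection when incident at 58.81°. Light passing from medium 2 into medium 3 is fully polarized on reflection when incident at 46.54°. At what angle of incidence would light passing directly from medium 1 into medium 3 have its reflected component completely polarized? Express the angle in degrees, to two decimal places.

Each Brewster angle gives a ratio: n₂/n₁ = tan 58.81° = 1.6518, n₃/n₂ = tan 46.54° = 1.0553.
So n₃/n₁ = (n₂/n₁)(n₃/n₂) = 1.6518 × 1.0553 = 1.7431.
θ_B(1→3) = arctan(1.7431) = 60.16°.

θ_B ≈ 60.16°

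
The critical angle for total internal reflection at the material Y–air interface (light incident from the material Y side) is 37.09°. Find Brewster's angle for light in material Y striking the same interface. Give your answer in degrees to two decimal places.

θ_B ≈ 31.09°

sin θ_c = n₂/n₁, so n₂/n₁ = sin 37.09° = 0.6031.
Brewster: tan θ_B = n₂/n₁ = 0.6031.
θ_B = arctan(0.6031) = 31.09°.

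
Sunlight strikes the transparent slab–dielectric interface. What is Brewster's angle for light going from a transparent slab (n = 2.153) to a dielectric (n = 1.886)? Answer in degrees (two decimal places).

The reflected p-component vanishes when tan θ_B = n₂/n₁.
tan θ_B = n₂/n₁ = 1.886/2.153 = 0.8760. Taking the arctangent, θ_B = 41.22°.

θ_B ≈ 41.22°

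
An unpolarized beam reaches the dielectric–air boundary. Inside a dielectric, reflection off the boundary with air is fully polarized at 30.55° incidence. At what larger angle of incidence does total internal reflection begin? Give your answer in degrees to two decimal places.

θ_c ≈ 36.17°

From Brewster, n₂/n₁ = tan θ_B = tan 30.55° = 0.5902.
Then sin θ_c = n₂/n₁ = 0.5902, so θ_c = arcsin 0.5902 = 36.17°.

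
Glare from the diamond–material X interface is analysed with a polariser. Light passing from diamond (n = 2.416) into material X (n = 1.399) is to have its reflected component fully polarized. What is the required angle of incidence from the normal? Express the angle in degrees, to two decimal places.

At Brewster's angle the reflected and refracted rays are perpendicular, which with Snell's law gives tan θ_B = n₂/n₁.
Here n₂/n₁ = 1.399/2.416 = 0.5791, and Brewster's law gives tan θ_B = n₂/n₁.
θ_B = arctan(0.5791) = 30.07°.

θ_B ≈ 30.07°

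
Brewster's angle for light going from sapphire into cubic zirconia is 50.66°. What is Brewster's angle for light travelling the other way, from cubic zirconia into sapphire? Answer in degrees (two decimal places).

The two Brewster angles are complementary: θ_B' = 90° − θ_B = 90° − 50.66° = 39.34°.

θ_B' ≈ 39.34°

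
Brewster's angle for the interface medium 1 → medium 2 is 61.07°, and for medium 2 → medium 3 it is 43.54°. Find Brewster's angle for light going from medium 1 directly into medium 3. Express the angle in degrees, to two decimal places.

θ_B ≈ 59.82°

Each Brewster angle gives a ratio: n₂/n₁ = tan 61.07° = 1.8093, n₃/n₂ = tan 43.54° = 0.9503.
Multiplying, n₃/n₁ = 1.8093 × 0.9503 = 1.7193, and θ_B(1→3) = arctan 1.7193 = 59.82°.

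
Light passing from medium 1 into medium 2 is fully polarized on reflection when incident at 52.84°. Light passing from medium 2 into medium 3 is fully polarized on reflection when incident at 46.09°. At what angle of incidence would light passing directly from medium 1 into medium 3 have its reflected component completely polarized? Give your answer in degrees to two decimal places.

n₂/n₁ = tan 52.84° = 1.3194 and n₃/n₂ = tan 46.09° = 1.0388.
n₃/n₁ = 1.3705. Then tan θ_B(1→3) = n₃/n₁, so θ_B(1→3) = arctan(1.3705) = 53.88°.

θ_B ≈ 53.88°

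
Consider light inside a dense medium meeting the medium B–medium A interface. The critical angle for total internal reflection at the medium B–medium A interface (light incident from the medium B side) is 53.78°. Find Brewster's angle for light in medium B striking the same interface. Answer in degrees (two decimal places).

sin θ_c = n₂/n₁, so n₂/n₁ = sin 53.78° = 0.8068.
Brewster: tan θ_B = n₂/n₁ = 0.8068.
θ_B = arctan(0.8068) = 38.89°.

θ_B ≈ 38.89°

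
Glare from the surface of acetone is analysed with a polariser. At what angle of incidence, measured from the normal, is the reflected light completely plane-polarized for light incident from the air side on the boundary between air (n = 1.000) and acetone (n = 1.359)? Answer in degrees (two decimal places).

Brewster's condition: tan θ_B = n₂/n₁ = 1.359/1.000 = 1.3590. Taking the arctangent, θ_B = 53.65°.

θ_B ≈ 53.65°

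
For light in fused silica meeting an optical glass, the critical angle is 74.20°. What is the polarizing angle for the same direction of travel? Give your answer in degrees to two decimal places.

At the critical angle sin θ_c = n₂/n₁, giving n₂/n₁ = sin 74.20° = 0.9622.
Then tan θ_B = n₂/n₁ = 0.9622, so θ_B = arctan 0.9622 = 43.90°.

θ_B ≈ 43.90°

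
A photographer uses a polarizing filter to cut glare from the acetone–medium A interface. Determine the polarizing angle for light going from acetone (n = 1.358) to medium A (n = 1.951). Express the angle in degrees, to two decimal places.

Here n₂/n₁ = 1.951/1.358 = 1.4367, and Brewster's law gives tan θ_B = n₂/n₁.
θ_B = arctan(1.4367) = 55.16°.

θ_B ≈ 55.16°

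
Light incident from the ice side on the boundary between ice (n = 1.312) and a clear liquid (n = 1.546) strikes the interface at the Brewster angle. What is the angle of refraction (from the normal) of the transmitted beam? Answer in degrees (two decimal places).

θ_t ≈ 40.32°

First find Brewster's angle: tan θ_B = 1.546/1.312 = 1.1784, giving θ_B = 49.68°.
At Brewster's angle the reflected and refracted rays are perpendicular, so θ_t = 90° − θ_B = 90° − 49.68° = 40.32°.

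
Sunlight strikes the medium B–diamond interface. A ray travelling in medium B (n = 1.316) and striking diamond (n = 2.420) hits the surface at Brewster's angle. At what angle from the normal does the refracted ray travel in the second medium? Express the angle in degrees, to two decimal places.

θ_t ≈ 28.54°

θ_B = arctan(n₂/n₁) = arctan(2.420/1.316) = 61.46°.
The refracted ray is perpendicular to the reflected ray, so θ_t = 90° − θ_B = 28.54°.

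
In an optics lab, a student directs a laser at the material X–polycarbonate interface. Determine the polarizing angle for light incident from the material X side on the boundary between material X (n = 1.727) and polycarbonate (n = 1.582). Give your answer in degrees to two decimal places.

θ_B ≈ 42.49°

Here n₂/n₁ = 1.582/1.727 = 0.9160, and Brewster's law gives tan θ_B = n₂/n₁.
So θ_B = arctan 0.9160 = 42.49°.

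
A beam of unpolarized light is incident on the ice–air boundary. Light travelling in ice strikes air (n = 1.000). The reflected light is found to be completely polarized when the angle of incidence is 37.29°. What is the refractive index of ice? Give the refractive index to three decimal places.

n ≈ 1.313

Full polarization of the reflected beam means tan θ_B = n₂/n₁, where n₁ is the incident medium (ice).
n₁ = n₂ / tan θ_B = 1.000 / tan 37.29° = 1.313.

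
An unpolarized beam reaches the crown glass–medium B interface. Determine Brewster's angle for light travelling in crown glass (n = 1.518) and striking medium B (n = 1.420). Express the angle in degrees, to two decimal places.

θ_B ≈ 43.09°

The reflected p-component vanishes when tan θ_B = n₂/n₁.
Brewster's condition: tan θ_B = n₂/n₁ = 1.420/1.518 = 0.9354.
θ_B = arctan(0.9354) = 43.09°.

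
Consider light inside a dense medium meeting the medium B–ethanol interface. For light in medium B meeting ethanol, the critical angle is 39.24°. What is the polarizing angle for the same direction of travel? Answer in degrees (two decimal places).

θ_B ≈ 32.32°

sin θ_c = n₂/n₁, so n₂/n₁ = sin 39.24° = 0.6326.
Brewster: tan θ_B = n₂/n₁ = 0.6326.
θ_B = arctan(0.6326) = 32.32°.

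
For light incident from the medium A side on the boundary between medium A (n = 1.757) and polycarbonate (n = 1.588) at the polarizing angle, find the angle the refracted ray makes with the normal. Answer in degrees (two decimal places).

θ_B = arctan(n₂/n₁) = arctan(1.588/1.757) = 42.11°.
Since θ_B + θ_t = 90° at Brewster incidence, θ_t = 90° − 42.11° = 47.89°.

θ_t ≈ 47.89°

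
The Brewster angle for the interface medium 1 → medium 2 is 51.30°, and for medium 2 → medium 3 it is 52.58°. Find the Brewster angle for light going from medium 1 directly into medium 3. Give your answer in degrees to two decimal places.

n₂/n₁ = tan 51.30° = 1.2482 and n₃/n₂ = tan 52.58° = 1.3070.
n₃/n₁ = 1.6314. Then tan θ_B(1→3) = n₃/n₁, so θ_B(1→3) = arctan(1.6314) = 58.49°.

θ_B ≈ 58.49°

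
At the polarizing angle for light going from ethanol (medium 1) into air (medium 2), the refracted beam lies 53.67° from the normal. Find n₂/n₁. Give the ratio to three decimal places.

At Brewster incidence θ_B = 90° − θ_t = 90° − 53.67° = 36.33°.
tan θ_B = n₂/n₁, so n₂/n₁ = tan 36.33° = 0.735.

n₂/n₁ ≈ 0.735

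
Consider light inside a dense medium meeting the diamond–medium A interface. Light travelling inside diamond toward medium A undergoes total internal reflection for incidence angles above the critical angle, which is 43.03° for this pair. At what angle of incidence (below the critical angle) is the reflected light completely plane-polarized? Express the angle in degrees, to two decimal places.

θ_B ≈ 34.31°

sin θ_c = n₂/n₁, so n₂/n₁ = sin 43.03° = 0.6824.
Brewster: tan θ_B = n₂/n₁ = 0.6824.
θ_B = arctan(0.6824) = 34.31°.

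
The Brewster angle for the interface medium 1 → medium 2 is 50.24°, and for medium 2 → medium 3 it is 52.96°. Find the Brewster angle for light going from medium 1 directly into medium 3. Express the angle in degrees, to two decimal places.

tan θ_B(1→2) = n₂/n₁ = tan 50.24° = 1.2019.
tan θ_B(2→3) = n₃/n₂ = tan 52.96° = 1.3251.
Multiplying, n₃/n₁ = 1.2019 × 1.3251 = 1.5927, and θ_B(1→3) = arctan 1.5927 = 57.88°.

θ_B ≈ 57.88°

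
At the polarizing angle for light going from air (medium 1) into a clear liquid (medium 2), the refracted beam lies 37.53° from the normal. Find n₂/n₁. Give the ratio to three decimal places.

At Brewster incidence θ_B = 90° − θ_t = 90° − 37.53° = 52.47°.
tan θ_B = n₂/n₁, so n₂/n₁ = tan 52.47° = 1.302.

n₂/n₁ ≈ 1.302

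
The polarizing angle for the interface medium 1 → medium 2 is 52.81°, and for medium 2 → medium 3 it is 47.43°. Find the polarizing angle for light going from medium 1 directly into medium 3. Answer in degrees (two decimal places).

Each Brewster angle gives a ratio: n₂/n₁ = tan 52.81° = 1.3179, n₃/n₂ = tan 47.43° = 1.0886.
n₃/n₁ = 1.4347. Then tan θ_B(1→3) = n₃/n₁, so θ_B(1→3) = arctan(1.4347) = 55.12°.

θ_B ≈ 55.12°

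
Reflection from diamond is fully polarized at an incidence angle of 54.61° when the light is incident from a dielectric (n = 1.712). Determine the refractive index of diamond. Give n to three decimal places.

Brewster's law: tan θ_B = n₂/n₁ (light incident in a dielectric, refracted into diamond).
n₂ = n₁ tan θ_B = 1.712 × tan 54.61° = 2.410.

n ≈ 2.410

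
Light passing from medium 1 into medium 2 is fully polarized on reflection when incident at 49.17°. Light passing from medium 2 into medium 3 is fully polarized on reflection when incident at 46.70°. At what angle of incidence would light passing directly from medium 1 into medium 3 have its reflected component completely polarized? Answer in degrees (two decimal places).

θ_B ≈ 50.84°

Each Brewster angle gives a ratio: n₂/n₁ = tan 49.17° = 1.1573, n₃/n₂ = tan 46.70° = 1.0612.
So n₃/n₁ = (n₂/n₁)(n₃/n₂) = 1.1573 × 1.0612 = 1.2281.
θ_B(1→3) = arctan(1.2281) = 50.84°.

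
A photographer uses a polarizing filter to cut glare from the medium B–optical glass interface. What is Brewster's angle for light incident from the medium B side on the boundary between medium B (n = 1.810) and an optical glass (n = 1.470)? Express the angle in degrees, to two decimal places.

θ_B ≈ 39.08°

Here n₂/n₁ = 1.470/1.810 = 0.8122, and Brewster's law gives tan θ_B = n₂/n₁. Taking the arctangent, θ_B = 39.08°.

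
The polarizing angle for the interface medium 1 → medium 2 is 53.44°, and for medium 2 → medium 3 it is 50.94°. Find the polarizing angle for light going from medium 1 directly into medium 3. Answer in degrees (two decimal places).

θ_B ≈ 58.96°

Each Brewster angle gives a ratio: n₂/n₁ = tan 53.44° = 1.3485, n₃/n₂ = tan 50.94° = 1.2323.
So n₃/n₁ = (n₂/n₁)(n₃/n₂) = 1.3485 × 1.2323 = 1.6617.
θ_B(1→3) = arctan(1.6617) = 58.96°.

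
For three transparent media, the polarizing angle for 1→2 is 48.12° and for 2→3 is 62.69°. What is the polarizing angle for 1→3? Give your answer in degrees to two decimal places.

θ_B ≈ 65.16°

Each Brewster angle gives a ratio: n₂/n₁ = tan 48.12° = 1.1153, n₃/n₂ = tan 62.69° = 1.9366.
Multiplying, n₃/n₁ = 1.1153 × 1.9366 = 2.1599, and θ_B(1→3) = arctan 2.1599 = 65.16°.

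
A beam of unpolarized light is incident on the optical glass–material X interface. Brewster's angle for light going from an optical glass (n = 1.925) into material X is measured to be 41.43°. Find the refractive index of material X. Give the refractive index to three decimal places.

n ≈ 1.699

Full polarization of the reflected beam means tan θ_B = n₂/n₁, where n₁ is the incident medium (an optical glass).
n₂ = n₁ tan θ_B = 1.925 × tan 41.43° = 1.699.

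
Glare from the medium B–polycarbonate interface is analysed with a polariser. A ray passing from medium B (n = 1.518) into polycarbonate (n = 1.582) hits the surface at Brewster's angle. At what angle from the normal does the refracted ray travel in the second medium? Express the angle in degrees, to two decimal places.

θ_t ≈ 43.82°

tan θ_B = n₂/n₁ = 1.582/1.518 = 1.0422, so θ_B = 46.18°.
The refracted ray is perpendicular to the reflected ray, so θ_t = 90° − θ_B = 43.82°.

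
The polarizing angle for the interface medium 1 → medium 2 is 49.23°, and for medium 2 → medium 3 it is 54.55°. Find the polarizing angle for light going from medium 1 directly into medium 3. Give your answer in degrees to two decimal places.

θ_B ≈ 58.45°

Each Brewster angle gives a ratio: n₂/n₁ = tan 49.23° = 1.1597, n₃/n₂ = tan 54.55° = 1.4045.
So n₃/n₁ = (n₂/n₁)(n₃/n₂) = 1.1597 × 1.4045 = 1.6289.
θ_B(1→3) = arctan(1.6289) = 58.45°.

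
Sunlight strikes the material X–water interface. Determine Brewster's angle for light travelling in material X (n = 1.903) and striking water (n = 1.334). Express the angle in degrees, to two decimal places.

θ_B ≈ 35.03°

At Brewster's angle the reflected and refracted rays are perpendicular, which with Snell's law gives tan θ_B = n₂/n₁.
Here n₂/n₁ = 1.334/1.903 = 0.7010, and Brewster's law gives tan θ_B = n₂/n₁.
θ_B = arctan(0.7010) = 35.03°.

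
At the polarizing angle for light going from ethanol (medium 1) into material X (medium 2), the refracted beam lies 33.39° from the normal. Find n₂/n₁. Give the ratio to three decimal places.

At Brewster incidence θ_B = 90° − θ_t = 90° − 33.39° = 56.61°.
tan θ_B = n₂/n₁, so n₂/n₁ = tan 56.61° = 1.517.

n₂/n₁ ≈ 1.517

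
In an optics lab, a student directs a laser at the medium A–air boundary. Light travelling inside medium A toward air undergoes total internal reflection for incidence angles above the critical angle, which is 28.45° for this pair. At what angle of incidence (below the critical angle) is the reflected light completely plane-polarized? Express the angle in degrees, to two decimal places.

At the critical angle sin θ_c = n₂/n₁, giving n₂/n₁ = sin 28.45° = 0.4764.
Then tan θ_B = n₂/n₁ = 0.4764, so θ_B = arctan 0.4764 = 25.47°.

θ_B ≈ 25.47°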